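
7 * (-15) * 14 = -1470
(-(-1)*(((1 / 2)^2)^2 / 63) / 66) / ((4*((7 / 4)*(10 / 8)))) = 1 / 582120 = 0.00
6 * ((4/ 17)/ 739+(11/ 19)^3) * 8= 803941872/ 86169617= 9.33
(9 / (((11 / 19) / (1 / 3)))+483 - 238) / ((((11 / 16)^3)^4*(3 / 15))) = 3873095679538626560 / 34522712143931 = 112189.79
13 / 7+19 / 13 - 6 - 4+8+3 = 393 / 91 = 4.32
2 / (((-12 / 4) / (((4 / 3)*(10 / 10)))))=-8 / 9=-0.89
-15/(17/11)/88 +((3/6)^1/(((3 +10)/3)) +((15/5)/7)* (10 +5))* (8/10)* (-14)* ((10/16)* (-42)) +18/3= 3411909/1768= 1929.81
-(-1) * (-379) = -379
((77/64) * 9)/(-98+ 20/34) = -1309/11776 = -0.11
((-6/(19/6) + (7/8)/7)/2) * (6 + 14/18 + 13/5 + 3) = -149833/13680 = -10.95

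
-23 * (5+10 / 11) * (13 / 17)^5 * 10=-5550830350 / 15618427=-355.40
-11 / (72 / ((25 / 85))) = -55 / 1224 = -0.04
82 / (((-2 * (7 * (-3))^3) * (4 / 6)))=41 / 6174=0.01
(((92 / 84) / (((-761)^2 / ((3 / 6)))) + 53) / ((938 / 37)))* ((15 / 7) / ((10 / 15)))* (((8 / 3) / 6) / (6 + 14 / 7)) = 238487823265 / 638821425648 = 0.37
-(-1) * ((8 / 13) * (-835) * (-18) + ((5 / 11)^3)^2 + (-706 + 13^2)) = 200645430424 / 23030293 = 8712.24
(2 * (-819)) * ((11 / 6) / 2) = -3003 / 2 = -1501.50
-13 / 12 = -1.08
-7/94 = -0.07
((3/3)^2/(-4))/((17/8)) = -2/17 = -0.12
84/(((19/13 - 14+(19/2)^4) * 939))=5824/529459845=0.00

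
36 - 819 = -783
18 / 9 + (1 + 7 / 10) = 3.70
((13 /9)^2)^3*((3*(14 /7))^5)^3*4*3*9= 461208782241792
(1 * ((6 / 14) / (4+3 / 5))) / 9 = 5 / 483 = 0.01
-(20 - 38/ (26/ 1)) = -241/ 13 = -18.54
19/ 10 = 1.90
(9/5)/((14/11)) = 99/70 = 1.41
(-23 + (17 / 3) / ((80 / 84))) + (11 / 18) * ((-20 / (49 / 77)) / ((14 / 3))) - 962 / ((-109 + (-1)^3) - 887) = -59212039 / 2931180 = -20.20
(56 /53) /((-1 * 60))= -14 /795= -0.02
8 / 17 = 0.47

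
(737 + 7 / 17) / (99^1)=12536 / 1683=7.45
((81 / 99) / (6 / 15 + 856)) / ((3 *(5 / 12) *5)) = 18 / 117755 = 0.00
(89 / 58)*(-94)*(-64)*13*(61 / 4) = 53073904 / 29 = 1830134.62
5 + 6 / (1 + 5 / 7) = 17 / 2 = 8.50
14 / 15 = 0.93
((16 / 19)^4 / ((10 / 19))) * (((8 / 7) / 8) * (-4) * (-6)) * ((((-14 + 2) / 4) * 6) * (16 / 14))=-113246208 / 1680455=-67.39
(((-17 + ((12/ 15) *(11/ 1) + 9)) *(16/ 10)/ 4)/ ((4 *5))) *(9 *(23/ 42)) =69/ 875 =0.08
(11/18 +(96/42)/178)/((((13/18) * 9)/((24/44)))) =13994/267267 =0.05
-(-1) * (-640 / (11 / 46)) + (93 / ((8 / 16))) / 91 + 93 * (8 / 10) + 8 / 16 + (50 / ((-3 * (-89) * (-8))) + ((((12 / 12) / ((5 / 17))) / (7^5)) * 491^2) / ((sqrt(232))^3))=-13894907119 / 5345340 + 4098377 * sqrt(58) / 2261549920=-2599.43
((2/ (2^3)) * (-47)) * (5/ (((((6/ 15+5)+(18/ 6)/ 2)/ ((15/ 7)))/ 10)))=-29375/ 161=-182.45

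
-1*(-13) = 13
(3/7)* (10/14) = 15/49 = 0.31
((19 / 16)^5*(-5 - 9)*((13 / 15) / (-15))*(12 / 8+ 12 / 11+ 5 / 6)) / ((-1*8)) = -25461726017 / 31142707200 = -0.82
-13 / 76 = -0.17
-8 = -8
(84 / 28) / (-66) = -1 / 22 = -0.05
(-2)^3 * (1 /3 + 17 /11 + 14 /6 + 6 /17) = -20488 /561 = -36.52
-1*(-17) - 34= -17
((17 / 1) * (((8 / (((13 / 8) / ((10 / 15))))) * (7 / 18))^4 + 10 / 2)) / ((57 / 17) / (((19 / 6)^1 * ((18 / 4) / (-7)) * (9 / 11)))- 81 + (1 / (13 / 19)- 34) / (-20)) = -671488769649380 / 420008308044273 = -1.60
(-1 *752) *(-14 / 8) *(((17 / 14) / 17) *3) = 282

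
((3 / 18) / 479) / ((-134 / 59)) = -59 / 385116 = -0.00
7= 7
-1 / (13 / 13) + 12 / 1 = 11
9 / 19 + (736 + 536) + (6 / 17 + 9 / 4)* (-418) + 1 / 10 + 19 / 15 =900254 / 4845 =185.81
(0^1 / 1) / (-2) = 0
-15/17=-0.88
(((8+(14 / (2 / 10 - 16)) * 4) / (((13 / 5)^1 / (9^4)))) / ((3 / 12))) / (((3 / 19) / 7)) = 2047731840 / 1027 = 1993896.63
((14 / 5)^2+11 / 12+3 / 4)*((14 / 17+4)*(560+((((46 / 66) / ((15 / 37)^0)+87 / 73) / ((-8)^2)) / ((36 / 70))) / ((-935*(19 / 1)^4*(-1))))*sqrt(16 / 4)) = 110715060833779836833 / 2155735545978960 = 51358.37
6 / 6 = 1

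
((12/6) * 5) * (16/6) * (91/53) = 7280/159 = 45.79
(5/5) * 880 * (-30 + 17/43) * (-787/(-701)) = -881628880/30143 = -29248.21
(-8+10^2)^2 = 8464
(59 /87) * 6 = 118 /29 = 4.07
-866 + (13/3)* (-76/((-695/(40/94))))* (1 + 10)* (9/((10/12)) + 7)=-80994662/97995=-826.52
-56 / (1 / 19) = -1064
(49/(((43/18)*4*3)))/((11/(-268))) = -19698/473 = -41.64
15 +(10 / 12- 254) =-238.17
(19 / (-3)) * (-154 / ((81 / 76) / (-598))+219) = -133317889 / 243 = -548633.29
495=495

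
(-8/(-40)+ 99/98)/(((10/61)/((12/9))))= 36173/3675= 9.84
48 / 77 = 0.62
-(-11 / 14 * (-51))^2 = -314721 / 196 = -1605.72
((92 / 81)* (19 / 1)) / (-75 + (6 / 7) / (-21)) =-85652 / 297837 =-0.29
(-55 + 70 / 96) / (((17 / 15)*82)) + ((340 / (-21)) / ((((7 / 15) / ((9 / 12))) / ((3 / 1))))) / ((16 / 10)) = -53958725 / 1092896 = -49.37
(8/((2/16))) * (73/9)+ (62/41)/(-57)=3639302/7011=519.08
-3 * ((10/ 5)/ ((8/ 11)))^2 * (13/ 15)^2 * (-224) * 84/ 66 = 364364/ 75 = 4858.19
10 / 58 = 5 / 29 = 0.17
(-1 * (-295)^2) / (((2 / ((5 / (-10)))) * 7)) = 87025 / 28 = 3108.04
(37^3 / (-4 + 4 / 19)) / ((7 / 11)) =-10586477 / 504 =-21004.91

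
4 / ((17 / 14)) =56 / 17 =3.29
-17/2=-8.50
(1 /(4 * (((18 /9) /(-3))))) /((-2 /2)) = 0.38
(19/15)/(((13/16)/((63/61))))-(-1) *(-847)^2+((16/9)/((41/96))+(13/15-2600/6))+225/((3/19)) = 350363651111/487695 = 718407.31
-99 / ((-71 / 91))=9009 / 71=126.89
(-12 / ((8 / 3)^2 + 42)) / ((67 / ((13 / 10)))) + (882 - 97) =4470548 / 5695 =785.00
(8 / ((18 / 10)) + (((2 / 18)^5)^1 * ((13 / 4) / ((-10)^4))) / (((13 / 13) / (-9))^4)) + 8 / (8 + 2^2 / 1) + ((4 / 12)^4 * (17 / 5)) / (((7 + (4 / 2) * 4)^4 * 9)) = 60361627553 / 11809800000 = 5.11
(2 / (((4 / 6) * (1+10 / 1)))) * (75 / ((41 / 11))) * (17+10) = 6075 / 41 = 148.17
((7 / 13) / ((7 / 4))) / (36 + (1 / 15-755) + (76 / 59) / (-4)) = -3540 / 8275033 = -0.00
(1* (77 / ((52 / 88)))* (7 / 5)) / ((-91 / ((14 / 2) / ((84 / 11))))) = -9317 / 5070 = -1.84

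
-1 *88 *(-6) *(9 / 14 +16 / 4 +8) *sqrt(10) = 46728 *sqrt(10) / 7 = 21109.56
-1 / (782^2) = -1 / 611524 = -0.00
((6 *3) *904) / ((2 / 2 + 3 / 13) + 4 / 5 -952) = -264420 / 15437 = -17.13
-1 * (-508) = 508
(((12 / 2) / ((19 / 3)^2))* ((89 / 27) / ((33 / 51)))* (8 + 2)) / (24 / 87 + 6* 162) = 0.01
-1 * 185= -185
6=6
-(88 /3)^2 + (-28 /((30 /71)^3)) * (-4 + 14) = -3086177 /675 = -4572.11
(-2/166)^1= -1/83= -0.01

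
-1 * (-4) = 4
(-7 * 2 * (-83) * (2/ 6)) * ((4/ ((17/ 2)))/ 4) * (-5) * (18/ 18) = -11620/ 51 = -227.84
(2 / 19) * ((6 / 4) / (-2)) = -3 / 38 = -0.08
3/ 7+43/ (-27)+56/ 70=-344/ 945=-0.36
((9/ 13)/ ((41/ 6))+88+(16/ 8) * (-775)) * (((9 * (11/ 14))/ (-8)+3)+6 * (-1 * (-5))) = -350344203/ 7462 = -46950.44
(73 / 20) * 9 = 657 / 20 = 32.85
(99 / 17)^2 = 9801 / 289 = 33.91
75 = 75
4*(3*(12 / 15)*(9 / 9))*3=144 / 5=28.80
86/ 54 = 43/ 27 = 1.59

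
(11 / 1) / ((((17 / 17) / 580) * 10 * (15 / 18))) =3828 / 5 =765.60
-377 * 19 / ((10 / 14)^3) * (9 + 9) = -44224362 / 125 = -353794.90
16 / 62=0.26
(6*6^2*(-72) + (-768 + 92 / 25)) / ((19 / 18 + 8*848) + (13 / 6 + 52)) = -3671172 / 1538825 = -2.39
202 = 202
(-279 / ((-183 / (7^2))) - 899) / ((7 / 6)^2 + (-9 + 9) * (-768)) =-1810152 / 2989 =-605.60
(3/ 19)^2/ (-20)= -9/ 7220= -0.00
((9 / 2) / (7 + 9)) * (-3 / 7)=-27 / 224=-0.12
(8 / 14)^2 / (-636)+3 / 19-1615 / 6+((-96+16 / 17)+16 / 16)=-1827316709 / 5032986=-363.07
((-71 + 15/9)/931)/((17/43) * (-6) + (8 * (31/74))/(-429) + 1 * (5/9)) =141968112/3477814739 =0.04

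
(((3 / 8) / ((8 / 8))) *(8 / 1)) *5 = 15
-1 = -1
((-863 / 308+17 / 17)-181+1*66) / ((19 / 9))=-323775 / 5852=-55.33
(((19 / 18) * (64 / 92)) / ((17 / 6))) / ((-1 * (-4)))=76 / 1173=0.06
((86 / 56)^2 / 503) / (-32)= -1849 / 12619264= -0.00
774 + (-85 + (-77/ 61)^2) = 2569698/ 3721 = 690.59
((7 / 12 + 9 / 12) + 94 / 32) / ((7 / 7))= 205 / 48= 4.27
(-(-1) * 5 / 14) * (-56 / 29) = -20 / 29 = -0.69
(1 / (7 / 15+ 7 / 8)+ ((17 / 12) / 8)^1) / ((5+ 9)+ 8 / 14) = 0.06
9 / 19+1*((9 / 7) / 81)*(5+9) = 119 / 171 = 0.70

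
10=10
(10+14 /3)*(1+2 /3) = 220 /9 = 24.44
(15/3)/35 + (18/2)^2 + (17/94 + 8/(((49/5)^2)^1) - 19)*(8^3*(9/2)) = -4862154760/112847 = -43086.26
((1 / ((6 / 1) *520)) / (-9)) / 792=-1 / 22239360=-0.00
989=989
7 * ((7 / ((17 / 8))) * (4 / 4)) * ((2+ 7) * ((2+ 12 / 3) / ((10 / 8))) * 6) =508032 / 85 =5976.85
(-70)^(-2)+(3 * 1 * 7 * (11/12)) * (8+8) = 1509201/4900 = 308.00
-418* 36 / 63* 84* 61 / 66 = -18544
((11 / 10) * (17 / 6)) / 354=187 / 21240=0.01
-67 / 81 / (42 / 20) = -0.39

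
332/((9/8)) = 2656/9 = 295.11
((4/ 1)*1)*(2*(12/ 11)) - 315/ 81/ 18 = 8.51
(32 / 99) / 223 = 32 / 22077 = 0.00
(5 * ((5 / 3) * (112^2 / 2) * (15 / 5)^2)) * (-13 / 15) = -407680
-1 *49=-49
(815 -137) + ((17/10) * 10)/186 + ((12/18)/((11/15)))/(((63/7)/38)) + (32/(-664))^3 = 2393319876263/3509628606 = 681.93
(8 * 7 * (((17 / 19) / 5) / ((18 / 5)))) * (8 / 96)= 119 / 513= 0.23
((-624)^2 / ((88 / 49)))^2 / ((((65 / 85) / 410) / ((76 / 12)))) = 19314003991726080 / 121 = 159619867700215.54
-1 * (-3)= 3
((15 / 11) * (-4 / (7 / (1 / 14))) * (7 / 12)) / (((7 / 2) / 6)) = -30 / 539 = -0.06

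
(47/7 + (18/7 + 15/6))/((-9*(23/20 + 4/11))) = -6050/6993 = -0.87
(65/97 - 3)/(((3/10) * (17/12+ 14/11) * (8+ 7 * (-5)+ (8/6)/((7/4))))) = 417648/3794737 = 0.11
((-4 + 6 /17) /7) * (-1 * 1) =62 /119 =0.52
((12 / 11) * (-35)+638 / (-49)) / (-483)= 27598 / 260337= 0.11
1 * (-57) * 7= -399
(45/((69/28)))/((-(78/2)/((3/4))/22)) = -2310/299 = -7.73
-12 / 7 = -1.71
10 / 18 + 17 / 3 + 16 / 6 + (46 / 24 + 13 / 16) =1673 / 144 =11.62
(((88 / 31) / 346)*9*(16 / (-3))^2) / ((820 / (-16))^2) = 180224 / 225380075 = 0.00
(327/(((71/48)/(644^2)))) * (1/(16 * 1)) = 5730366.42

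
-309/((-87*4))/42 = 103/4872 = 0.02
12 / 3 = 4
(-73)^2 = 5329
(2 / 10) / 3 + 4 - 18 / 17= 767 / 255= 3.01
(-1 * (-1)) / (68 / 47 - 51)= -47 / 2329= -0.02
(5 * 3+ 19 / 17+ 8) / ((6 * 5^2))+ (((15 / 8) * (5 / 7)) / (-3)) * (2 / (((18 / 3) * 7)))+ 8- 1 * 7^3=-11157551 / 33320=-334.86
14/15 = 0.93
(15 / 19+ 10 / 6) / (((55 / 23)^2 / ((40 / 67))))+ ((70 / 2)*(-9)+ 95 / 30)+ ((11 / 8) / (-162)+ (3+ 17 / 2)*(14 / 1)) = -30060874931 / 199626768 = -150.59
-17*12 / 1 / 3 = -68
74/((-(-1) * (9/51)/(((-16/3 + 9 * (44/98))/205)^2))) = 1816552/108974187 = 0.02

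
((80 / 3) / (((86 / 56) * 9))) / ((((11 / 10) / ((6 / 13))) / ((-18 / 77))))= -12800 / 67639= -0.19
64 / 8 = 8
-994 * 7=-6958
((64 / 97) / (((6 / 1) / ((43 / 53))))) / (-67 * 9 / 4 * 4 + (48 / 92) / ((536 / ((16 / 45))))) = -10602080 / 71656990517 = -0.00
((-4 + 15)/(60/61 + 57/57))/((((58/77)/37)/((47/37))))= 20069/58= 346.02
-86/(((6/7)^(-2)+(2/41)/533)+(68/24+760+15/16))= -270627552/2407741975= -0.11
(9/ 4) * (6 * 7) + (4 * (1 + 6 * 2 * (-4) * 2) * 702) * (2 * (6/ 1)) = -6402051/ 2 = -3201025.50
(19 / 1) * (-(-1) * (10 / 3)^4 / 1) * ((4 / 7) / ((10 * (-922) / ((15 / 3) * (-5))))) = 950000 / 261387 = 3.63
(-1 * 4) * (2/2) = -4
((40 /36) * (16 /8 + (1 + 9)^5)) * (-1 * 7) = -777793.33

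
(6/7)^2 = 36/49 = 0.73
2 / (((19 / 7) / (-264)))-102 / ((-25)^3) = -57748062 / 296875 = -194.52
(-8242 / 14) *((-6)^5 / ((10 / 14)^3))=12561599.23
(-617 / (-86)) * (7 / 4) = 4319 / 344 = 12.56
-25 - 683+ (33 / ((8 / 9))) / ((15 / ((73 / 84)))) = -790551 / 1120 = -705.85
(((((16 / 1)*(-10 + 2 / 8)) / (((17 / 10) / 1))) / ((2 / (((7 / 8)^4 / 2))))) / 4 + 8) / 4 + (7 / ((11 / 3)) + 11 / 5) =161420091 / 30638080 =5.27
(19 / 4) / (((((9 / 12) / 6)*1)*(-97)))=-38 / 97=-0.39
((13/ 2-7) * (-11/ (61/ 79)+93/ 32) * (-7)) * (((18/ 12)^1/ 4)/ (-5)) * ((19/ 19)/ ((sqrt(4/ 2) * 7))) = 13281 * sqrt(2)/ 62464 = 0.30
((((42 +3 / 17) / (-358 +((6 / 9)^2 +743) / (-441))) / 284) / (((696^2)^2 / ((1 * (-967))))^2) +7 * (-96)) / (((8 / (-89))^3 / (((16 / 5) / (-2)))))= -147981901378601609247426275597019924059 / 99958398291341016918356039565312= -1480434.90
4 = 4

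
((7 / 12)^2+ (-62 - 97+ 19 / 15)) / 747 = -113323 / 537840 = -0.21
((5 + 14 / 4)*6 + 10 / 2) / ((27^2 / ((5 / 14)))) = 20 / 729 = 0.03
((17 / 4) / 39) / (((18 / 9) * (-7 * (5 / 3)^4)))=-459 / 455000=-0.00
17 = 17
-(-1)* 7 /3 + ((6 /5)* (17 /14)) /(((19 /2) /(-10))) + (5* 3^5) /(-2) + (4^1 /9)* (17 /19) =-1451489 /2394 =-606.30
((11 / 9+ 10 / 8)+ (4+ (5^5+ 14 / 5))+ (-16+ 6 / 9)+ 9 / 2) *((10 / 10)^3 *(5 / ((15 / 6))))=562219 / 90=6246.88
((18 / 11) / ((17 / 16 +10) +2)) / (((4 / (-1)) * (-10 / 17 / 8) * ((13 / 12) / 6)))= 352512 / 149435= 2.36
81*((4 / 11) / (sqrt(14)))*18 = 2916*sqrt(14) / 77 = 141.70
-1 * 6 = -6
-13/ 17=-0.76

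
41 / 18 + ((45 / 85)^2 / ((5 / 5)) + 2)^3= 6141081551 / 434476242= 14.13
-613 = -613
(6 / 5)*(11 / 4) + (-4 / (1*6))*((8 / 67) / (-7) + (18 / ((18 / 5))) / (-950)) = 295389 / 89110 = 3.31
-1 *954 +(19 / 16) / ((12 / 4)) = -45773 / 48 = -953.60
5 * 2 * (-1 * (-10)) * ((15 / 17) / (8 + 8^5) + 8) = 111438775 / 139298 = 800.00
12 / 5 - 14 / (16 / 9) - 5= -419 / 40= -10.48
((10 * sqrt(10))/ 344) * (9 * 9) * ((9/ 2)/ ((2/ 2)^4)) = 3645 * sqrt(10)/ 344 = 33.51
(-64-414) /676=-239 /338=-0.71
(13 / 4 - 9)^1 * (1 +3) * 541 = -12443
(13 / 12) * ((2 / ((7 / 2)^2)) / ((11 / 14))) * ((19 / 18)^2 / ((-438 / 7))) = -0.00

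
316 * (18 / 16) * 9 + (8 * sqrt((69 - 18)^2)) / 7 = 45609 / 14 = 3257.79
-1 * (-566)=566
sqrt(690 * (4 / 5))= 2 * sqrt(138)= 23.49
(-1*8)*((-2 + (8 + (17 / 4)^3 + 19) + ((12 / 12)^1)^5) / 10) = -6577 / 80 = -82.21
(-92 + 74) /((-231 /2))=12 /77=0.16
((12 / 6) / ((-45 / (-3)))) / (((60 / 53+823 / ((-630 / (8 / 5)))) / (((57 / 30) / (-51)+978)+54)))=-195257671 / 1359592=-143.61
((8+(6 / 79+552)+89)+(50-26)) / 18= 53173 / 1422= 37.39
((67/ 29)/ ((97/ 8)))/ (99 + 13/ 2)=1072/ 593543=0.00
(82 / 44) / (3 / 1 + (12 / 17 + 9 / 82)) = 0.49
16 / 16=1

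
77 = 77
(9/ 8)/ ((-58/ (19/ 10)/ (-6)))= 513/ 2320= 0.22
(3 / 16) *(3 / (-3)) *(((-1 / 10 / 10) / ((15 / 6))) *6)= 9 / 2000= 0.00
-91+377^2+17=142055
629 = 629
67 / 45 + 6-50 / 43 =12241 / 1935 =6.33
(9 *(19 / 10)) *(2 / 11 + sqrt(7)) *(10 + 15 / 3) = 725.27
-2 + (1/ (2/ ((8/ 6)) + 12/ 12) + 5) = 17/ 5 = 3.40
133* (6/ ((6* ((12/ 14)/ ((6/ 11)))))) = 931/ 11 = 84.64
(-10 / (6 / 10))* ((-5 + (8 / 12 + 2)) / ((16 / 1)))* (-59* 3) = -430.21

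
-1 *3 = -3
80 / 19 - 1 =61 / 19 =3.21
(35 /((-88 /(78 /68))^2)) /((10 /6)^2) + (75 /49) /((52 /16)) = 13489135251 /28512323840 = 0.47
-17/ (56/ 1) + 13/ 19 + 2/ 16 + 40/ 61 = 37689/ 32452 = 1.16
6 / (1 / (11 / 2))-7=26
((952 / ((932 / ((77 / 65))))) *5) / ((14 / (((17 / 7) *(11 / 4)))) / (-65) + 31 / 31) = 17134810 / 2740779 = 6.25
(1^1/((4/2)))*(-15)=-15/2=-7.50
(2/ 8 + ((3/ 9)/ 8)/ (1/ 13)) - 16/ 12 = -13/ 24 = -0.54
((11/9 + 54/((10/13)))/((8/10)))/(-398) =-1607/7164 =-0.22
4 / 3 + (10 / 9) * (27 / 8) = 61 / 12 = 5.08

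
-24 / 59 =-0.41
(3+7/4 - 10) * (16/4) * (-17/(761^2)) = 357/579121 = 0.00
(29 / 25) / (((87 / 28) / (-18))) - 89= -2393 / 25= -95.72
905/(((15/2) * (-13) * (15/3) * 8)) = -181/780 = -0.23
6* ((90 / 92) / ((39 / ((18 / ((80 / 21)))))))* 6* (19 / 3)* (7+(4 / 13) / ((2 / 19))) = 4169151 / 15548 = 268.15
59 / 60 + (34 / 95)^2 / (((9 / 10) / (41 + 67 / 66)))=14930953 / 2144340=6.96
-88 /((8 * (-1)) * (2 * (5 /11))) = 121 /10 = 12.10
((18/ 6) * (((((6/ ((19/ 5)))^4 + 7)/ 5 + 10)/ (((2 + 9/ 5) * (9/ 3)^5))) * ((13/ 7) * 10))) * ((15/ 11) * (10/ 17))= 17849643500/ 29170922319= 0.61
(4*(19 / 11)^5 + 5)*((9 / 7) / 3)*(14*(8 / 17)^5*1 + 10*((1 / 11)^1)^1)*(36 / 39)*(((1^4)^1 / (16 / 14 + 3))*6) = 44518796935950672 / 948291959114929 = 46.95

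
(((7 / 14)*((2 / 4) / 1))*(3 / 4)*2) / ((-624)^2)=1 / 1038336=0.00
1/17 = 0.06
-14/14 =-1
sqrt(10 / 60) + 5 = sqrt(6) / 6 + 5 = 5.41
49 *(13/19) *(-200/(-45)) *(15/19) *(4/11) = 509600/11913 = 42.78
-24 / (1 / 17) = -408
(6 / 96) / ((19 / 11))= 11 / 304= 0.04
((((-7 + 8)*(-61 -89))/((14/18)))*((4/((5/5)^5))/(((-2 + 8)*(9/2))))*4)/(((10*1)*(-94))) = 40/329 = 0.12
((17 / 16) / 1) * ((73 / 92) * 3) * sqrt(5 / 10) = 3723 * sqrt(2) / 2944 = 1.79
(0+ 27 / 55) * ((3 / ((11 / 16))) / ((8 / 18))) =2916 / 605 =4.82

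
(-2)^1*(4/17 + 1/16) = -81/136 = -0.60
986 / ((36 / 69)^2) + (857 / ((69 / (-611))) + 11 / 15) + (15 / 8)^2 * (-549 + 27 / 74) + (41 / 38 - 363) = -582698649239 / 93133440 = -6256.60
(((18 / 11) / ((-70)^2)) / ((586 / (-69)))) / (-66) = 207 / 347439400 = 0.00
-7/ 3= -2.33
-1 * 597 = -597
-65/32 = -2.03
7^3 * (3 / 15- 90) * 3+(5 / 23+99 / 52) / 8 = -4420604243 / 47840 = -92403.93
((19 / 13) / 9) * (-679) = -12901 / 117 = -110.26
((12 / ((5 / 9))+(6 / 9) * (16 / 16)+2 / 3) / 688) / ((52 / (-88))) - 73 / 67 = -14972 / 13065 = -1.15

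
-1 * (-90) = 90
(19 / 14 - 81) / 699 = -1115 / 9786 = -0.11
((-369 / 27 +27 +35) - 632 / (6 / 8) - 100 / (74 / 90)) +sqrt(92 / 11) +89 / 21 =-708404 / 777 +2*sqrt(253) / 11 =-908.82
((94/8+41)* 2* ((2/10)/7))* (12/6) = 6.03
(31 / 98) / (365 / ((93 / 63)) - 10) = 961 / 720790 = 0.00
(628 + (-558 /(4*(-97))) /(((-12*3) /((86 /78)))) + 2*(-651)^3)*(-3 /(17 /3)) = 50097960977007 /171496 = 292123203.91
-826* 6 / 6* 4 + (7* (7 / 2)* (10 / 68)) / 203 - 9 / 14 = -45617045 / 13804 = -3304.63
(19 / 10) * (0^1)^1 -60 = -60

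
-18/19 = -0.95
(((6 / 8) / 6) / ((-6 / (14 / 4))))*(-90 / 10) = 21 / 32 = 0.66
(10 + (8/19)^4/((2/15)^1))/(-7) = -1333930/912247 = -1.46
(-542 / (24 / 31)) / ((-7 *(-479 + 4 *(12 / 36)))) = -0.21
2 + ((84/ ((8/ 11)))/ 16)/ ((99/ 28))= 4.04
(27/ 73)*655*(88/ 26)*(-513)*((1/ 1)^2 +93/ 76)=-68281785/ 73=-935366.92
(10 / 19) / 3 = 10 / 57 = 0.18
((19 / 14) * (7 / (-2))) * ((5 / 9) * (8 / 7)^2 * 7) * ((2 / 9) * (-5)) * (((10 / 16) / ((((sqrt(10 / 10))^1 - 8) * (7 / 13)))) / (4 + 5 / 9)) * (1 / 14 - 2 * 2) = 3396250 / 885969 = 3.83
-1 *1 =-1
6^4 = 1296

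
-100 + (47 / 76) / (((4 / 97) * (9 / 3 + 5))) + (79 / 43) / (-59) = -605624345 / 6169984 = -98.16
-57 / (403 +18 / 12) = -114 / 809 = -0.14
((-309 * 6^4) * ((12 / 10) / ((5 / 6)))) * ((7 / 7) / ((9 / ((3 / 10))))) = -19222.27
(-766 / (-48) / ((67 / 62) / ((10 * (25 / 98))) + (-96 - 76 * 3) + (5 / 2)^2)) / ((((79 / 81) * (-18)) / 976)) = 1086379500 / 388566161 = 2.80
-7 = -7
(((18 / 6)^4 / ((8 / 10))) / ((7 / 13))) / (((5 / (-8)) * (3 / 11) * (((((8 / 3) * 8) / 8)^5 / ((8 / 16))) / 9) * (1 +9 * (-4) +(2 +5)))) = 8444007 / 6422528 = 1.31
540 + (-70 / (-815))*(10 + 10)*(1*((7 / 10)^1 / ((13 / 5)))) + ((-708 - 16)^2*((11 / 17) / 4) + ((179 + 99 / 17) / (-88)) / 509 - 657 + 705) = 68883436131931 / 806771108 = 85381.63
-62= -62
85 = 85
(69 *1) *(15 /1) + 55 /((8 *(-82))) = 678905 /656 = 1034.92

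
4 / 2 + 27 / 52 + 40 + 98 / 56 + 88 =3439 / 26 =132.27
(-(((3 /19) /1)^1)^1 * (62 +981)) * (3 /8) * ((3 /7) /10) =-4023 /1520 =-2.65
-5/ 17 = -0.29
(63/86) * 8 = 252/43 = 5.86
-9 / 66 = -3 / 22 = -0.14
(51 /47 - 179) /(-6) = 4181 /141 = 29.65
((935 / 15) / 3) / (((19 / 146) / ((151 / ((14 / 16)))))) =32980816 / 1197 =27552.90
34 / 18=17 / 9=1.89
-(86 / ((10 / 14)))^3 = -218167208 / 125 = -1745337.66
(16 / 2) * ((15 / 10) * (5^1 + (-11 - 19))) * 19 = -5700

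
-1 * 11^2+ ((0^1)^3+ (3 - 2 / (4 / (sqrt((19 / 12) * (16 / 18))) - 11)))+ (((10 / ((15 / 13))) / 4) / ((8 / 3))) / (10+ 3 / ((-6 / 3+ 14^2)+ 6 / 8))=-30609682291 / 260025056+ 12 * sqrt(114) / 2083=-117.66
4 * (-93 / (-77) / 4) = 93 / 77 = 1.21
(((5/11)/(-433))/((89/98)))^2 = 240100/179697144649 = 0.00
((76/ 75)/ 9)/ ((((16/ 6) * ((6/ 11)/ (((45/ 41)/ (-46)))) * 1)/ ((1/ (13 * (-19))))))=11/ 1471080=0.00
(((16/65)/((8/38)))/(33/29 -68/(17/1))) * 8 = -17632/5395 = -3.27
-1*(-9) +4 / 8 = 9.50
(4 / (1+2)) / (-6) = -2 / 9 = -0.22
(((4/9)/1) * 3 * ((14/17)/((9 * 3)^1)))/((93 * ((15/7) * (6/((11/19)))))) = 2156/109492155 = 0.00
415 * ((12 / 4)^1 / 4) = 1245 / 4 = 311.25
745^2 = 555025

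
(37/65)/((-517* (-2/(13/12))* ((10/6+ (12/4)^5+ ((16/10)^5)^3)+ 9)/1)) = 225830078125/532621643956352456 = 0.00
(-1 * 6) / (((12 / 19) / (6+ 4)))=-95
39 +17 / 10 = 407 / 10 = 40.70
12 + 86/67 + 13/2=2651/134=19.78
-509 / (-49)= 509 / 49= 10.39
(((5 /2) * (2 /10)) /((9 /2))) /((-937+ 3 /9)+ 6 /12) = -2 /16851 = -0.00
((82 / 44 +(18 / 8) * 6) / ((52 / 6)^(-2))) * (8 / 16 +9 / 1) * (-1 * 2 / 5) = -2170636 / 495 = -4385.12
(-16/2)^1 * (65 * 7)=-3640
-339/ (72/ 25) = -2825/ 24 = -117.71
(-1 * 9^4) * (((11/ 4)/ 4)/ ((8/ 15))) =-1082565/ 128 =-8457.54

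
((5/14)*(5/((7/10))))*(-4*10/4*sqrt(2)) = -1250*sqrt(2)/49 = -36.08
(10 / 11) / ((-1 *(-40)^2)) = -0.00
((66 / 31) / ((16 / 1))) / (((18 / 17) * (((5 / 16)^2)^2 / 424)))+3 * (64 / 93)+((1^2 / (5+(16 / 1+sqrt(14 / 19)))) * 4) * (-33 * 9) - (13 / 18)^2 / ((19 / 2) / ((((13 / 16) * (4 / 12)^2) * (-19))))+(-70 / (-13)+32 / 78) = 1188 * sqrt(266) / 8365+7777893014509361 / 1404301860000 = 5540.94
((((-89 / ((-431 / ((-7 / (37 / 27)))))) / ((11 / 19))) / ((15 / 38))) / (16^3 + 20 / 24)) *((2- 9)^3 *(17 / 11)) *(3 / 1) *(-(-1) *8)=3399173146656 / 237155890235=14.33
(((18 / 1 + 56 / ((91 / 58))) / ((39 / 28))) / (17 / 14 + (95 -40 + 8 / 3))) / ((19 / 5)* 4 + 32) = 342020 / 24658283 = 0.01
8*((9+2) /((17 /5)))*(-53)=-23320 /17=-1371.76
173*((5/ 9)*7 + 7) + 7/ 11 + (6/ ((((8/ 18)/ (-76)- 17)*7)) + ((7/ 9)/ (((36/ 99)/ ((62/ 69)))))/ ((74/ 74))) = 1886.29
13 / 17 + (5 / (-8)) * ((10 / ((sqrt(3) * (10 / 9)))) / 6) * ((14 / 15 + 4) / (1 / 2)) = 13 / 17 - 37 * sqrt(3) / 12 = -4.58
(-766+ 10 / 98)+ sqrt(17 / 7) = -37529 / 49+ sqrt(119) / 7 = -764.34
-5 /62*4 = -10 /31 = -0.32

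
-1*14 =-14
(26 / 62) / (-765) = -13 / 23715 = -0.00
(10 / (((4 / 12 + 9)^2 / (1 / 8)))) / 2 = 45 / 6272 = 0.01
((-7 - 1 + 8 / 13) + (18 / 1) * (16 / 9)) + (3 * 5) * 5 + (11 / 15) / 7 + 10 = 149768 / 1365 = 109.72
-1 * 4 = -4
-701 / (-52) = 701 / 52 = 13.48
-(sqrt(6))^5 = -88.18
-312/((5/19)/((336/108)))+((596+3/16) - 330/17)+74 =-3037.76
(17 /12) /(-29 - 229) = -17 /3096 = -0.01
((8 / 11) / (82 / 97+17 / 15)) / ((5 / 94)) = 218832 / 31669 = 6.91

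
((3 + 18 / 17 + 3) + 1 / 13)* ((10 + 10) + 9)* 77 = 15934.12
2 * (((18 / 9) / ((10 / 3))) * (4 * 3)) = 72 / 5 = 14.40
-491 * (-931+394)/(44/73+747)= 352.68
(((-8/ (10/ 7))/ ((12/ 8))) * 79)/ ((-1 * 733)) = 4424/ 10995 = 0.40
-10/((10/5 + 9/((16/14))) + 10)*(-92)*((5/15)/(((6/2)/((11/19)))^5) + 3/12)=3322525490000/287007111189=11.58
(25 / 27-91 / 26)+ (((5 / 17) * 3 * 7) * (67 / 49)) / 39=-196943 / 83538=-2.36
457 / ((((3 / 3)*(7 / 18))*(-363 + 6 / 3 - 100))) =-8226 / 3227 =-2.55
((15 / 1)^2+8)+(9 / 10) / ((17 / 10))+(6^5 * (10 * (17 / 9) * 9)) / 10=2251234 / 17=132425.53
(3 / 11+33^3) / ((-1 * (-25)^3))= 79062 / 34375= 2.30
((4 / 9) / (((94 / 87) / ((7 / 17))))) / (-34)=-203 / 40749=-0.00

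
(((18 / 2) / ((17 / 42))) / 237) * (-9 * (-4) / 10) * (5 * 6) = 13608 / 1343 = 10.13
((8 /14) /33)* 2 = 8 /231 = 0.03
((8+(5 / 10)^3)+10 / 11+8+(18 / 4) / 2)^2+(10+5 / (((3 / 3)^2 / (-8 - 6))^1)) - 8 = 2353217 / 7744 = 303.88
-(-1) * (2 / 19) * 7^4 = 4802 / 19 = 252.74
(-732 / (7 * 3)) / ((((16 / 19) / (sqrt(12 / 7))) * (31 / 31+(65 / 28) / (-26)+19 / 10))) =-23180 * sqrt(21) / 5509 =-19.28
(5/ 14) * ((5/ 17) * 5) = 125/ 238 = 0.53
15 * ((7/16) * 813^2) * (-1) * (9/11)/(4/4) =-624615705/176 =-3548952.87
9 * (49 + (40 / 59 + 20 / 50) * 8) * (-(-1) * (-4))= -2074.45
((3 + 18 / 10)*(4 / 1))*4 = 384 / 5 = 76.80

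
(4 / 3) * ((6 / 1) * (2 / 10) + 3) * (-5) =-28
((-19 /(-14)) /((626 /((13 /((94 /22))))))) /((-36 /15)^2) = 0.00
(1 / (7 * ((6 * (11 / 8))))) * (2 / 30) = 4 / 3465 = 0.00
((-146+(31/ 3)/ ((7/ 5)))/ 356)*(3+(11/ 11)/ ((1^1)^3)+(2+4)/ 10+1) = -2911/ 1335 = -2.18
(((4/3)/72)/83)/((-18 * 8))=-1/645408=-0.00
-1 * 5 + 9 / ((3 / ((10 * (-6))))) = -185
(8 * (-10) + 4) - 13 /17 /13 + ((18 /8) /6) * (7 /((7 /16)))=-1191 /17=-70.06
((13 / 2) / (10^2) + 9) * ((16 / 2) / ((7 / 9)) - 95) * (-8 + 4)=153587 / 50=3071.74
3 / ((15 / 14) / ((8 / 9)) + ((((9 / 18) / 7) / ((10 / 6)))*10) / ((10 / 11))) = 1.79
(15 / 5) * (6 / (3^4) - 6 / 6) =-25 / 9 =-2.78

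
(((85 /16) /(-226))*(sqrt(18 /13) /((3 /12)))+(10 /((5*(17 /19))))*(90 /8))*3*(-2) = -2565 /17+765*sqrt(26) /5876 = -150.22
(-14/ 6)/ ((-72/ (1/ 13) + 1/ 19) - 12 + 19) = 133/ 52950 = 0.00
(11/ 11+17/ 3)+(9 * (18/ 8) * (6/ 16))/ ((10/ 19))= 20251/ 960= 21.09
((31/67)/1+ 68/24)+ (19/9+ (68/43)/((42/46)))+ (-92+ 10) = -27174943/363006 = -74.86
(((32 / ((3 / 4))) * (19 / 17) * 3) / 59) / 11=2432 / 11033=0.22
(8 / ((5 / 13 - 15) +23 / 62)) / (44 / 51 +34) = -54808 / 3402203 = -0.02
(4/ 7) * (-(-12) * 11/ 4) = 132/ 7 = 18.86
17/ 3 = 5.67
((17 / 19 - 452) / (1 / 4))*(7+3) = -342840 / 19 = -18044.21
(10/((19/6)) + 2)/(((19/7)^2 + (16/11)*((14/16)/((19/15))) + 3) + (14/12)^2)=1901592/4694441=0.41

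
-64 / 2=-32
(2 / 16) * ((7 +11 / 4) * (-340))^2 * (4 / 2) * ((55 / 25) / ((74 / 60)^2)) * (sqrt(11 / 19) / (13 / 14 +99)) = 76155329250 * sqrt(209) / 36389389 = 30255.11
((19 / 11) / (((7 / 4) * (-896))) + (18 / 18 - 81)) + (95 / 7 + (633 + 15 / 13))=127297385 / 224224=567.72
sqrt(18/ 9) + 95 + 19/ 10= sqrt(2) + 969/ 10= 98.31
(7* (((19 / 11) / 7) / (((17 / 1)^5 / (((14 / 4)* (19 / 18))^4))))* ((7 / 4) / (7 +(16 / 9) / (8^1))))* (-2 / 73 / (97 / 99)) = -41615795893 / 27102386713858560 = -0.00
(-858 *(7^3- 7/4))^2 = 342909792225/4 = 85727448056.25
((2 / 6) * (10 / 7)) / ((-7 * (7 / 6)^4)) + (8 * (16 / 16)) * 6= 5642832 / 117649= 47.96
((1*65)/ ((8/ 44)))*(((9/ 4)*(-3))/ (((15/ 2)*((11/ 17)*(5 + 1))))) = -663/ 8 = -82.88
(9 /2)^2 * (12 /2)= 243 /2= 121.50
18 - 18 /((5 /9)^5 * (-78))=908397 /40625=22.36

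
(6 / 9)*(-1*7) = -4.67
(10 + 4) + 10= 24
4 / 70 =2 / 35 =0.06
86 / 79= 1.09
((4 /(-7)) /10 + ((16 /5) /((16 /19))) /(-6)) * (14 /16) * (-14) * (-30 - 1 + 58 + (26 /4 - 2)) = 4263 /16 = 266.44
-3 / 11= -0.27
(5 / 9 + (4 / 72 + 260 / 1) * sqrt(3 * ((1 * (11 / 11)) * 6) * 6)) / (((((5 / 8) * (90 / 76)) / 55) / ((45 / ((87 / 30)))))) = 167200 / 261 + 156532640 * sqrt(3) / 87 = 3116991.02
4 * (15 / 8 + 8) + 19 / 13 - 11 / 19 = 19949 / 494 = 40.38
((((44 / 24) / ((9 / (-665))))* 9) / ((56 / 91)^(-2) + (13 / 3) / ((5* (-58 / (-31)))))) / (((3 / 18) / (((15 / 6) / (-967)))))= 509124000 / 83559437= 6.09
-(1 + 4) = -5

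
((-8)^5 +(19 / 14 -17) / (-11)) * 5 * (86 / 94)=-1084901395 / 7238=-149889.66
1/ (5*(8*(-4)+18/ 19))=-19/ 2950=-0.01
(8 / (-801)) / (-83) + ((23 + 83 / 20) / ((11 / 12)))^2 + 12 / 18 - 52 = 166098336953 / 201111075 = 825.90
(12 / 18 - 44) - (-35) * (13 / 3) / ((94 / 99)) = 32825 / 282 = 116.40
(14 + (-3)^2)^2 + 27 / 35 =18542 / 35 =529.77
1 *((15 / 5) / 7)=3 / 7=0.43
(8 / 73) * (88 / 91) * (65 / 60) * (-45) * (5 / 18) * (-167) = 367400 / 1533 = 239.66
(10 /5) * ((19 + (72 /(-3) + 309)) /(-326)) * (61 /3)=-18544 /489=-37.92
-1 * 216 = -216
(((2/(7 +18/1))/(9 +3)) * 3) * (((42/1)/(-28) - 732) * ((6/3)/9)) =-163/50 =-3.26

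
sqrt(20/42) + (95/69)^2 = sqrt(210)/21 + 9025/4761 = 2.59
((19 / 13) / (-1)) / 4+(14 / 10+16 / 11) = 7119 / 2860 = 2.49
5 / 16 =0.31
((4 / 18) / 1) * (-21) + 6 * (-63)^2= 71428 / 3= 23809.33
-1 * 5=-5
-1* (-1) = 1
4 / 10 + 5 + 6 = 57 / 5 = 11.40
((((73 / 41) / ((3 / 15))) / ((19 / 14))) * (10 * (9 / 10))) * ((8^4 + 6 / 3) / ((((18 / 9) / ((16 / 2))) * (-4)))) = -241934.56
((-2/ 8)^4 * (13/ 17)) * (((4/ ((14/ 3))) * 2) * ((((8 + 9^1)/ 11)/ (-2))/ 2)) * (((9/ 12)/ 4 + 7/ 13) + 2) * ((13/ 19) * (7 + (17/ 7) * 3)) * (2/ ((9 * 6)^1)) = -0.00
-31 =-31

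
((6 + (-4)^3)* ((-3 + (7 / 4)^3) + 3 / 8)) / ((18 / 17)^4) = -423869075 / 3359232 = -126.18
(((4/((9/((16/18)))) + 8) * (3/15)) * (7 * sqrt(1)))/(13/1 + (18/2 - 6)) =119/162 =0.73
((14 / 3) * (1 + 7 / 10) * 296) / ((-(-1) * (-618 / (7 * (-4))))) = 493136 / 4635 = 106.39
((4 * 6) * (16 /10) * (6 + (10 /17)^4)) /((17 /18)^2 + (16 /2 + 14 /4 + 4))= 14.34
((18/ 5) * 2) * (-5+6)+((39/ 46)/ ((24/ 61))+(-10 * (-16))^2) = 47121213/ 1840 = 25609.35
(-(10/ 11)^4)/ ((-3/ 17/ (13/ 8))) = 276250/ 43923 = 6.29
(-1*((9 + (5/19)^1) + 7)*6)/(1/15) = -27810/19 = -1463.68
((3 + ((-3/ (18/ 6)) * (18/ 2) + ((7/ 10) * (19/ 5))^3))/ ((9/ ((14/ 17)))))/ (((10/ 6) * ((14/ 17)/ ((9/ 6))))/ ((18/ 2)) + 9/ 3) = 100966131/ 266937500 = 0.38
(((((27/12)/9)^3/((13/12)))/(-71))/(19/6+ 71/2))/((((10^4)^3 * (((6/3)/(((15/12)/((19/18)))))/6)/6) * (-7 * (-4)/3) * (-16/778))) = 850743/1458180505600000000000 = 0.00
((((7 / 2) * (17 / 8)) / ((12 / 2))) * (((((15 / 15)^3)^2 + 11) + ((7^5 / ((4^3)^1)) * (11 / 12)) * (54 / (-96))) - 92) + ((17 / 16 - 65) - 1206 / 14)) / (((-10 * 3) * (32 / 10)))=1148063047 / 264241152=4.34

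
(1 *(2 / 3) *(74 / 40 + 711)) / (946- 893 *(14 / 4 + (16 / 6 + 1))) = -14257 / 163615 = -0.09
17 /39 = 0.44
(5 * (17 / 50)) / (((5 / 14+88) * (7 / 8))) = 136 / 6185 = 0.02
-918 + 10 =-908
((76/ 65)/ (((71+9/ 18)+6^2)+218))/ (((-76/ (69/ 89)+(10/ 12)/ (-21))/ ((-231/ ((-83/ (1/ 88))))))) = -0.00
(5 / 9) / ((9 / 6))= 10 / 27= 0.37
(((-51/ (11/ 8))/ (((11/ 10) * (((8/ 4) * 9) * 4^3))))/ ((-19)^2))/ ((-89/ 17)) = 1445/ 93302616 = 0.00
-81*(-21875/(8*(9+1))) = 354375/16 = 22148.44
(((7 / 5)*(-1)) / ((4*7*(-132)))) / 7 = 1 / 18480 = 0.00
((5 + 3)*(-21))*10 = -1680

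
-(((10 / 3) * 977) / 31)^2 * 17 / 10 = -162269930 / 8649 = -18761.70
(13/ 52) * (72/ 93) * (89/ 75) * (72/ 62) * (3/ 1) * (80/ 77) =307584/ 369985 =0.83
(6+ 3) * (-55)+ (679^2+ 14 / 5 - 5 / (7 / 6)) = 460544.51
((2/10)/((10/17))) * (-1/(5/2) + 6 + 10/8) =2329/1000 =2.33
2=2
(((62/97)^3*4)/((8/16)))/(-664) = -238328/75751859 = -0.00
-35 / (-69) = 35 / 69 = 0.51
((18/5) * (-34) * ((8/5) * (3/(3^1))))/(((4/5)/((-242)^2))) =-71682336/5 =-14336467.20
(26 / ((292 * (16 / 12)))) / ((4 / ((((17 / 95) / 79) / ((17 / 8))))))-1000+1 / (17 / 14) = -37224138897 / 37254820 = -999.18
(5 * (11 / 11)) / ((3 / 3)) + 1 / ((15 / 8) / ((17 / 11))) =961 / 165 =5.82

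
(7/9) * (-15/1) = -35/3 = -11.67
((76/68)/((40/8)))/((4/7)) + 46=15773/340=46.39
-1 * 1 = -1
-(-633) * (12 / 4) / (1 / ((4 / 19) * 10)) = 75960 / 19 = 3997.89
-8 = -8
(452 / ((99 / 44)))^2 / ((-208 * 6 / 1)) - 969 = -3163223 / 3159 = -1001.34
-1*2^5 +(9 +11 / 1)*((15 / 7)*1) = 76 / 7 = 10.86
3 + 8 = 11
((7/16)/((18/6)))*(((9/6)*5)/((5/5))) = 35/32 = 1.09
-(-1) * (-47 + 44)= -3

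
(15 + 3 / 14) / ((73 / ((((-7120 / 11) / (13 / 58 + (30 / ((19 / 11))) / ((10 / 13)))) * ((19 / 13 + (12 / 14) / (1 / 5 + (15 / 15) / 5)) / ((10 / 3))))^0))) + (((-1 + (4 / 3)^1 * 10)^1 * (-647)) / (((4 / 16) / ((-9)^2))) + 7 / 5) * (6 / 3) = -26422895267 / 5110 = -5170820.99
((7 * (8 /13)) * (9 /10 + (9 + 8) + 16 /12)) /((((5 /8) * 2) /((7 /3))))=452368 /2925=154.66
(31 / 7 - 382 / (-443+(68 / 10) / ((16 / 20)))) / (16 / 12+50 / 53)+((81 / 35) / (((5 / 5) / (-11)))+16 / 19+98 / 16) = -16.16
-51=-51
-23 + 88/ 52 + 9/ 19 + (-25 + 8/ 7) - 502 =-945229/ 1729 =-546.69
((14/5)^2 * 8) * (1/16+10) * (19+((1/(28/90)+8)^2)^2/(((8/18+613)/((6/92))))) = 201775275691/15458800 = 13052.45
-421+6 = -415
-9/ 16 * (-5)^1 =45/ 16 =2.81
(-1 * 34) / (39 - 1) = -17 / 19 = -0.89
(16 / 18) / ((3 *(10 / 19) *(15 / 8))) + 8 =16808 / 2025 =8.30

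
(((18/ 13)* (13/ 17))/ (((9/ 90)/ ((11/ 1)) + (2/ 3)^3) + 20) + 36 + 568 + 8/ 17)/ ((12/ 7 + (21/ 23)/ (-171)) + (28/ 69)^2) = 392445276160896/ 1216318796381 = 322.65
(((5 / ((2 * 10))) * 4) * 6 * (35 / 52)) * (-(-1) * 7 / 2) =735 / 52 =14.13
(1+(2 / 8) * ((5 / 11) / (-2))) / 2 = 83 / 176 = 0.47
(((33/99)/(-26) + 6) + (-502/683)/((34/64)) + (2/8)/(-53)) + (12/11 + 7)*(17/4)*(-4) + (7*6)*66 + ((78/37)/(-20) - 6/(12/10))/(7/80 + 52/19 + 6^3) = 11432121215700636833/4331940340626756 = 2639.03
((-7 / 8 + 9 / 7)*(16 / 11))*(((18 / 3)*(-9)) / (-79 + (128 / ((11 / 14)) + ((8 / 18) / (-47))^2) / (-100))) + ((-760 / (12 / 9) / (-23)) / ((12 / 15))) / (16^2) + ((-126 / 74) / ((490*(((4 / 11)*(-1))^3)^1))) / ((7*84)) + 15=23007267581544232527 / 1482309344238813440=15.52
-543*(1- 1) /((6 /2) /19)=0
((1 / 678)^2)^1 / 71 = 1 / 32637564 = 0.00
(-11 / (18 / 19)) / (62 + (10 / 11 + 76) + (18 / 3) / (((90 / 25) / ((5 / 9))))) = -0.08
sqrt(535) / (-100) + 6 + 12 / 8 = 15 / 2-sqrt(535) / 100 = 7.27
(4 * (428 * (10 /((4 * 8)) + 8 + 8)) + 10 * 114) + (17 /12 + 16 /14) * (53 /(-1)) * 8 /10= 28958.48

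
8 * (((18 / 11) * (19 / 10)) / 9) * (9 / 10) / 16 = 171 / 1100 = 0.16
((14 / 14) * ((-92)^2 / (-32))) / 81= -529 / 162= -3.27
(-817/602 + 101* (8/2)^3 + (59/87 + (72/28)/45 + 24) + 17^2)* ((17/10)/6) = 100222633/52200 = 1919.97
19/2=9.50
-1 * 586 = -586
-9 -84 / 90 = -149 / 15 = -9.93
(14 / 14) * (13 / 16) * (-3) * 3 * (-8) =117 / 2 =58.50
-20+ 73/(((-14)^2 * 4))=-15607/784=-19.91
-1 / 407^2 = -1 / 165649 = -0.00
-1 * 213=-213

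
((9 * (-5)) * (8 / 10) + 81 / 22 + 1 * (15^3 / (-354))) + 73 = 20215 / 649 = 31.15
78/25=3.12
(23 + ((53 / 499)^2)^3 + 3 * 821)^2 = 1473020519130515339012092852173693528225 / 238345275364920662780910016494001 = 6180196.01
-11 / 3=-3.67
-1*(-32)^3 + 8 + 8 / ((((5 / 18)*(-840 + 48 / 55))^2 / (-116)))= 13467028638 / 410881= 32775.98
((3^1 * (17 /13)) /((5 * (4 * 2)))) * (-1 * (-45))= 459 /104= 4.41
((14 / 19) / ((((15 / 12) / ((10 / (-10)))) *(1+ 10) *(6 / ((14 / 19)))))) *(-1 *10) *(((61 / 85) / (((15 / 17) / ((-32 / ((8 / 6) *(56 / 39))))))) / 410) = -44408 / 20351375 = -0.00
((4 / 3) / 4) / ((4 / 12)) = 1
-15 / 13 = -1.15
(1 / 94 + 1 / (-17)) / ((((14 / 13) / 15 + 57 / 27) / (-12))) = 270270 / 1020323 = 0.26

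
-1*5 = -5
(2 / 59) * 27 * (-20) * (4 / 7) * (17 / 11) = -73440 / 4543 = -16.17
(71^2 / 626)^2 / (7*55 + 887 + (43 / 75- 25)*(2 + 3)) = 381175215 / 6759077248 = 0.06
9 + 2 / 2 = 10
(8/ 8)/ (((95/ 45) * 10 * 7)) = 9/ 1330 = 0.01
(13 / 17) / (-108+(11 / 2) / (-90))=-2340 / 330667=-0.01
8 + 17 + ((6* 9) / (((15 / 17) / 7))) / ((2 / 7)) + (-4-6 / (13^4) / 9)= 651362156 / 428415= 1520.40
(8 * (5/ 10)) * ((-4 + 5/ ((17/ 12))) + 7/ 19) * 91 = -12012/ 323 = -37.19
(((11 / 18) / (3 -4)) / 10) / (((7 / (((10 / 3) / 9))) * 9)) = -11 / 30618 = -0.00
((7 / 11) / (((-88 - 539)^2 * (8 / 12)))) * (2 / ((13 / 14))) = 98 / 18739149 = 0.00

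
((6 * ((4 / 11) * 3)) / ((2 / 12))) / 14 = 216 / 77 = 2.81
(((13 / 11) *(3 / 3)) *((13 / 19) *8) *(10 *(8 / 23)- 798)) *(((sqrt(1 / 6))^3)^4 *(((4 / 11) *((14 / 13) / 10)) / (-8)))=831467 / 1541893320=0.00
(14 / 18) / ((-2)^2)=7 / 36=0.19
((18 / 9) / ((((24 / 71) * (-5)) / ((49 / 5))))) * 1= -3479 / 300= -11.60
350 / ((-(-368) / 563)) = 98525 / 184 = 535.46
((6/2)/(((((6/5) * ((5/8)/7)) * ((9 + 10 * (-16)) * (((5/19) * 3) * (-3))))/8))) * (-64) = -272384/6795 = -40.09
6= 6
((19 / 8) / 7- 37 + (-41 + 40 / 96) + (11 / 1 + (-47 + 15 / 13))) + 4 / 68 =-4159501 / 37128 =-112.03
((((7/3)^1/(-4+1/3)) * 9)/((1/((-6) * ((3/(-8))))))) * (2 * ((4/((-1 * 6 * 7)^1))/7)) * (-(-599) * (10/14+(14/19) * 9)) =15801021/10241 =1542.92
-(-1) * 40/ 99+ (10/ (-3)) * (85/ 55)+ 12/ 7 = -2102/ 693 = -3.03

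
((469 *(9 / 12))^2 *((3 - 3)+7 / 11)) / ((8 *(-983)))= -13857543 / 1384064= -10.01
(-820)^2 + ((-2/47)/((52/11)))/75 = 61625459989/91650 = 672400.00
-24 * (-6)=144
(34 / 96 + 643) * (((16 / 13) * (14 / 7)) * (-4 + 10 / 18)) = -5454.76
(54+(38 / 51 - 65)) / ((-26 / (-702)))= -4707 / 17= -276.88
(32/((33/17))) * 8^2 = 34816/33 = 1055.03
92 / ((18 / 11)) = 506 / 9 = 56.22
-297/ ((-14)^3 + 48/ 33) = 363/ 3352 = 0.11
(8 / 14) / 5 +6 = 6.11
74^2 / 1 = 5476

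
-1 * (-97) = 97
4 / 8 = 1 / 2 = 0.50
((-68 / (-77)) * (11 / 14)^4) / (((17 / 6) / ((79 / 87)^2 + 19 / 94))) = 972248915 / 7971963468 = 0.12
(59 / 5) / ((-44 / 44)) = -11.80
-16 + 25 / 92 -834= -78175 / 92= -849.73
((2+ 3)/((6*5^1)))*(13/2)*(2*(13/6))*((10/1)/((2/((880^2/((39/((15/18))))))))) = 31460000/81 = 388395.06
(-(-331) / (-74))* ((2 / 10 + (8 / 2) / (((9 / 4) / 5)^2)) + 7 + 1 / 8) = -29039623 / 239760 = -121.12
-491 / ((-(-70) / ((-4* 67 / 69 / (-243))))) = -65794 / 586845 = -0.11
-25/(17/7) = -175/17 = -10.29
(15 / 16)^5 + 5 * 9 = 47945295 / 1048576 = 45.72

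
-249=-249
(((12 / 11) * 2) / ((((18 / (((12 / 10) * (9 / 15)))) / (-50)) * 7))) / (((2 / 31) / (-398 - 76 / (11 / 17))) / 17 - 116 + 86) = 0.02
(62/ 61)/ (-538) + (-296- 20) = -5185275/ 16409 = -316.00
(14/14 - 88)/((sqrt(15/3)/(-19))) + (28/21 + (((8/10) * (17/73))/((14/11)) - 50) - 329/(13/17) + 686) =20651321/99645 + 1653 * sqrt(5)/5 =946.49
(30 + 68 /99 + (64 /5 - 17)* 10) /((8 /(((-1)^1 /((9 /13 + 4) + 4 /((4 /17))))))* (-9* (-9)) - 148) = 0.00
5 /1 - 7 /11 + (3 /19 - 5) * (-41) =42404 /209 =202.89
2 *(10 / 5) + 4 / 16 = 17 / 4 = 4.25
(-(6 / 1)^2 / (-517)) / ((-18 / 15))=-30 / 517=-0.06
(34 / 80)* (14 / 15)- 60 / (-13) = 19547 / 3900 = 5.01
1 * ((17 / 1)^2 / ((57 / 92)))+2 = 26702 / 57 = 468.46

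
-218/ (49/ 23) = -5014/ 49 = -102.33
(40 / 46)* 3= 60 / 23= 2.61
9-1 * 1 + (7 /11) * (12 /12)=8.64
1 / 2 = 0.50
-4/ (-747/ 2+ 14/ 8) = 0.01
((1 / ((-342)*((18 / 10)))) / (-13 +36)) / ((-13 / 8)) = 20 / 460161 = 0.00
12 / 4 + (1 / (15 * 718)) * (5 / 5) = 3.00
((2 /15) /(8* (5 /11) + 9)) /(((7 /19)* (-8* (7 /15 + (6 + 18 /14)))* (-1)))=19 /41144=0.00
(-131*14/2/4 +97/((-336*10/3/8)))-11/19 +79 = -100762/665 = -151.52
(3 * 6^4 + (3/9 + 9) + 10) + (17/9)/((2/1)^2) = 140681/36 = 3907.81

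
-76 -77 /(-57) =-4255 /57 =-74.65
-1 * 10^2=-100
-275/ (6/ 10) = -1375/ 3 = -458.33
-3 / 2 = -1.50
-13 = -13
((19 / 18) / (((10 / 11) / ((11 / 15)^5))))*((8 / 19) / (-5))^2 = 28344976 / 16231640625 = 0.00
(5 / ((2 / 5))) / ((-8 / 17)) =-425 / 16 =-26.56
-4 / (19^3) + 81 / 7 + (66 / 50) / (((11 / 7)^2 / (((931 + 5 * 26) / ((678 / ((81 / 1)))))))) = 79.33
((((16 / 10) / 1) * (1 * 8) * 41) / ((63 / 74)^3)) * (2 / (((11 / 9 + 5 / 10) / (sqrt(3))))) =4253231104 * sqrt(3) / 4306365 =1710.68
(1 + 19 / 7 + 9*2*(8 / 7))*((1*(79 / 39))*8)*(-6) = -214880 / 91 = -2361.32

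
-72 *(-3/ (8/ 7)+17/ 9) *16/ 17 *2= 1696/ 17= 99.76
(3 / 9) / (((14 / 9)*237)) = 1 / 1106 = 0.00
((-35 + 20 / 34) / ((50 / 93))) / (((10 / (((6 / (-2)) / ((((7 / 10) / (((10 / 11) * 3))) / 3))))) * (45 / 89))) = 2905227 / 6545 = 443.88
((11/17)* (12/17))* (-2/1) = -264/289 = -0.91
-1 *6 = -6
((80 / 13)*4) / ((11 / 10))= 3200 / 143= 22.38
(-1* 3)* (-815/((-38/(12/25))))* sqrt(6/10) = -2934* sqrt(15)/475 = -23.92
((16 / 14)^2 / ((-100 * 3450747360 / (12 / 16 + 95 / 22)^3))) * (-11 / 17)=11089567 / 34781117865648000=0.00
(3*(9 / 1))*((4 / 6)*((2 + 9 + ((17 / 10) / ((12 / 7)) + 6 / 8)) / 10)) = 4587 / 200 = 22.94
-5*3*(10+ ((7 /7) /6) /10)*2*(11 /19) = -6611 /38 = -173.97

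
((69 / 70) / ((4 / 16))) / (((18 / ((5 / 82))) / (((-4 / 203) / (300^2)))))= -23 / 7865235000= -0.00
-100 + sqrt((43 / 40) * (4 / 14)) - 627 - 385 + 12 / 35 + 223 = -31103 / 35 + sqrt(1505) / 70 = -888.10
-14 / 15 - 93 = -1409 / 15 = -93.93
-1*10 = -10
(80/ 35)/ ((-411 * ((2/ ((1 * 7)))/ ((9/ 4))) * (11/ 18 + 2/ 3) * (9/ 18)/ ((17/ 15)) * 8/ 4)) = -612/ 15755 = -0.04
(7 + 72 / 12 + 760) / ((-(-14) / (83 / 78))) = 64159 / 1092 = 58.75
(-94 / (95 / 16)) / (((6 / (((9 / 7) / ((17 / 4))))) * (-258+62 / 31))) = 141 / 45220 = 0.00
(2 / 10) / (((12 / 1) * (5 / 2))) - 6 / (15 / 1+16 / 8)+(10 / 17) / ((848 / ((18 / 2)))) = -10813 / 31800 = -0.34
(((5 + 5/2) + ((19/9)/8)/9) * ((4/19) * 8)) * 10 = 195160/1539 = 126.81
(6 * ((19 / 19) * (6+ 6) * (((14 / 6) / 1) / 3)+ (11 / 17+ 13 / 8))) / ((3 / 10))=23675 / 102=232.11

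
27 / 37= 0.73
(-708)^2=501264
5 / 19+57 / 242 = 2293 / 4598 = 0.50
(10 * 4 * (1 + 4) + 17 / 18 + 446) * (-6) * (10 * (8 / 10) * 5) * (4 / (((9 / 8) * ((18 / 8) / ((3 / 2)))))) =-29811200 / 81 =-368039.51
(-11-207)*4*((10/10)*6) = -5232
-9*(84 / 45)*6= -504 / 5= -100.80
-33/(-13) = 33/13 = 2.54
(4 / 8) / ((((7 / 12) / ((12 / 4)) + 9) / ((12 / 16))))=27 / 662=0.04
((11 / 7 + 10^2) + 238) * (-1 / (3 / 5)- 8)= -68933 / 21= -3282.52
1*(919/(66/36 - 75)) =-5514/439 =-12.56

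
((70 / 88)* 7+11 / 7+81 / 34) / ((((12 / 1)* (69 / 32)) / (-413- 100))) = -188.78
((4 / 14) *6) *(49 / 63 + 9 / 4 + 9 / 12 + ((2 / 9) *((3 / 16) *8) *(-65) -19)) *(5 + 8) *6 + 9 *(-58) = -38182 / 7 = -5454.57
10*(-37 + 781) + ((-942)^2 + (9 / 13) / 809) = 9410653677 / 10517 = 894804.00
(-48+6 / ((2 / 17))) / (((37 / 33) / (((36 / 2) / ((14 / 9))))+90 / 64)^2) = 21949221888 / 16531016329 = 1.33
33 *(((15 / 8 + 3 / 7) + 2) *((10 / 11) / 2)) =3615 / 56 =64.55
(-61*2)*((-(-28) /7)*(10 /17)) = -287.06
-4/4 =-1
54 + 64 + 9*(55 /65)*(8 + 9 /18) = 4751 /26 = 182.73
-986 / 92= -493 / 46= -10.72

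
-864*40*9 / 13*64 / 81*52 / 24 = -40960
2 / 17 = 0.12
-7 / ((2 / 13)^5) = -2599051 / 32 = -81220.34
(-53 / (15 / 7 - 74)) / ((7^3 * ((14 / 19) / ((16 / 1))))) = 8056 / 172529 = 0.05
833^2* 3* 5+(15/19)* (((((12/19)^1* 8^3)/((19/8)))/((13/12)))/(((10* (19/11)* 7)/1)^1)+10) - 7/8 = 987477871234571/94873688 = 10408342.84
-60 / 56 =-15 / 14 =-1.07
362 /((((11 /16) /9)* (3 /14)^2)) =1135232 /11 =103202.91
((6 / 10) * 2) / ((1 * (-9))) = -2 / 15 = -0.13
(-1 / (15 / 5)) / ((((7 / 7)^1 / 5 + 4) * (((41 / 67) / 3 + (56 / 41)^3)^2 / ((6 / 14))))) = -319848269067735 / 71220685200017521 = -0.00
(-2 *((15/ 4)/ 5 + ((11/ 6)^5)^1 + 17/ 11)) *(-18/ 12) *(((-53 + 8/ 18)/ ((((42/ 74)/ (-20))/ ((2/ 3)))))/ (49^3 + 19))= 15654684275/ 21616552944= 0.72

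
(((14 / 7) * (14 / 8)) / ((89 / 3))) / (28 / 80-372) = -210 / 661537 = -0.00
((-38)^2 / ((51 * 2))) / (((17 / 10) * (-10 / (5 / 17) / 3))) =-3610 / 4913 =-0.73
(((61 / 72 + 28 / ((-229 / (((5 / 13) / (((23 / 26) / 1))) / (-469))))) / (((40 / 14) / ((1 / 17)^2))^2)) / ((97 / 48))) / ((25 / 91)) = 95998297031 / 42884149355895000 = 0.00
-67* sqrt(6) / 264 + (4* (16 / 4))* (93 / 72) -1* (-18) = 116 / 3 -67* sqrt(6) / 264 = 38.05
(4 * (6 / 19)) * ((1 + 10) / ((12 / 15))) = 330 / 19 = 17.37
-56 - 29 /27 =-57.07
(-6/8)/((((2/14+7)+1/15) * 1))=-0.10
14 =14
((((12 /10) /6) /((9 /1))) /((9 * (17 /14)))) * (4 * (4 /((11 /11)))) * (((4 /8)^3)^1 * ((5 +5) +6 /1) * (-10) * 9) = -5.86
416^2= 173056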